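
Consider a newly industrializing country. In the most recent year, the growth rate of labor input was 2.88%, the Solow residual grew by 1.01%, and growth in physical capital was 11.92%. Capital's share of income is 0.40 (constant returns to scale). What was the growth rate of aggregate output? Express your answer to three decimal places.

Aggregate output grew 7.506%.

Labor's share = 1 − 0.4 = 0.6.
Physical capital: 0.4 × 11.92 = 4.768 pp.
Labor input: 0.6 × 2.88 = 1.728 pp.
Output growth = 1.01 + 6.496 = 7.506%.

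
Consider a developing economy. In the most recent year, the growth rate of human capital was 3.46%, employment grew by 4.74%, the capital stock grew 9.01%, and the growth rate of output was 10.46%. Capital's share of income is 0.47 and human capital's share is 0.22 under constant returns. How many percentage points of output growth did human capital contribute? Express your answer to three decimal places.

Contribution = share × growth = 0.22 × 3.46 = 0.7612 pp.

0.761 pp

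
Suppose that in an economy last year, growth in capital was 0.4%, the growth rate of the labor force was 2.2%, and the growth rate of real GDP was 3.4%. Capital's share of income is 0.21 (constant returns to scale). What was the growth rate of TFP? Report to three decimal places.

TFP grew 1.578%.

Labor's share = 1 − 0.21 = 0.79.
Capital: 0.21 × 0.4 = 0.084 pp.
The labor force: 0.79 × 2.2 = 1.738 pp.
TFP growth = 3.4 − 1.822 = 1.578%.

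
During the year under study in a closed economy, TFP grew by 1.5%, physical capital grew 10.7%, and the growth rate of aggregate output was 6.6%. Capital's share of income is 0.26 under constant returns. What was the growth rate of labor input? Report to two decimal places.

Labor input grew 3.13%.

Labor's share = 1 − 0.26 = 0.74.
gY = gA + 0.26×10.7 + 0.74×g.
0.74×g = 6.6 − 1.5 − 2.782 = 2.318.
g = 2.318 / 0.74 = 3.1324%.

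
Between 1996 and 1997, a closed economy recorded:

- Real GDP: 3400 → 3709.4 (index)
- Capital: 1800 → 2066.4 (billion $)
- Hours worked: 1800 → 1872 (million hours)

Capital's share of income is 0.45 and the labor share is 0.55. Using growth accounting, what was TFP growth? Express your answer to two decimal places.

0.24%

Real GDP growth = (3709.4 − 3400) / 3400 = 9.1%.
Capital growth = (2066.4 − 1800) / 1800 = 14.8%.
Hours worked growth = (1872 − 1800) / 1800 = 4%.
Labor's share = 1 − 0.45 = 0.55.
Capital: 0.45 × 14.8 = 6.66 pp.
Hours worked: 0.55 × 4 = 2.2 pp.
TFP growth = 9.1 − 8.86 = 0.24%.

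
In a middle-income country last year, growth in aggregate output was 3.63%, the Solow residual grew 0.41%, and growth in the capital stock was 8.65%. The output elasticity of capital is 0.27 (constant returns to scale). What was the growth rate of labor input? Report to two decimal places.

1.21%

Labor's share = 1 − 0.27 = 0.73.
gY = gA + 0.27×8.65 + 0.73×g.
0.73×g = 3.63 − 0.41 − 2.3355 = 0.8845.
g = 0.8845 / 0.73 = 1.2116%.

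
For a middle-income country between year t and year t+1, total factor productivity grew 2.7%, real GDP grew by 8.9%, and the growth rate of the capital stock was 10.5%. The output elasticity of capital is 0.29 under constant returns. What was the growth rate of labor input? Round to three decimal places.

Labor's share = 1 − 0.29 = 0.71.
gY = gA + 0.29×10.5 + 0.71×g.
0.71×g = 8.9 − 2.7 − 3.045 = 3.155.
g = 3.155 / 0.71 = 4.44366%.

4.444%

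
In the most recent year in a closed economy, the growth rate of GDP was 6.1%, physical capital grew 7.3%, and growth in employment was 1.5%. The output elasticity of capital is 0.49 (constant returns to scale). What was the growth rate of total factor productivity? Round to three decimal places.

Total factor productivity grew 1.758%.

Labor's share = 1 − 0.49 = 0.51.
Physical capital: 0.49 × 7.3 = 3.577 pp.
Employment: 0.51 × 1.5 = 0.765 pp.
TFP growth = 6.1 − 4.342 = 1.758%.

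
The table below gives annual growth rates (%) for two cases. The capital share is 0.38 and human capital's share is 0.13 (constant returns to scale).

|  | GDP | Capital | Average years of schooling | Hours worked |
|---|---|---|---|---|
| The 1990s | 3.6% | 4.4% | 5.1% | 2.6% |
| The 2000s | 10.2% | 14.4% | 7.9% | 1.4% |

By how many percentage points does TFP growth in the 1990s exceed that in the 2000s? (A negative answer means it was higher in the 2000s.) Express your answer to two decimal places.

-3.02 percentage points

Labor's share = 1 − 0.38 − 0.13 = 0.49.
The 1990s: TFP = 3.6 − 1.672 − 0.663 − 1.274 = -0.009%.
The 2000s: TFP = 10.2 − 5.472 − 1.027 − 0.686 = 3.015%.
Difference = -0.009 − (3.015) = -3.024 pp.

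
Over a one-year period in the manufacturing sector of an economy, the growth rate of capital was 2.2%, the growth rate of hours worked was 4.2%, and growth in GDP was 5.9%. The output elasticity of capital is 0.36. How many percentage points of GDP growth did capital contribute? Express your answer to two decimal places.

0.79

Contribution = share × growth = 0.36 × 2.2 = 0.792 pp.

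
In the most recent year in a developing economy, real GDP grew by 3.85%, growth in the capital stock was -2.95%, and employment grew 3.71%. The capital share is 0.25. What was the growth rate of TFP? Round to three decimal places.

Labor's share = 1 − 0.25 = 0.75.
The capital stock: 0.25 × (-2.95) = -0.7375 pp.
Employment: 0.75 × 3.71 = 2.7825 pp.
TFP growth = 3.85 − 2.045 = 1.805%.

TFP growth was 1.805%.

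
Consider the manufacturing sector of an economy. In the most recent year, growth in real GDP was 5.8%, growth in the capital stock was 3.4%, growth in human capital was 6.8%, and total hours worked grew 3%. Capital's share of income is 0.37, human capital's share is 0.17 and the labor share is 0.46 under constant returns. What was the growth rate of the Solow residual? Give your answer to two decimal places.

The Solow residual grew 2.01%.

Labor's share = 1 − 0.37 − 0.17 = 0.46.
The capital stock: 0.37 × 3.4 = 1.258 pp.
Human capital: 0.17 × 6.8 = 1.156 pp.
Total hours worked: 0.46 × 3 = 1.38 pp.
TFP growth = 5.8 − 3.794 = 2.006%.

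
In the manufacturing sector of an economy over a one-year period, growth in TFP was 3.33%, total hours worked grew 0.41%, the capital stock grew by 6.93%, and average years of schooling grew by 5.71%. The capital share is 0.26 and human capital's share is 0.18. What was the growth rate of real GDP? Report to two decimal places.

6.39%

Labor's share = 1 − 0.26 − 0.18 = 0.56.
The capital stock: 0.26 × 6.93 = 1.8018 pp.
Average years of schooling: 0.18 × 5.71 = 1.0278 pp.
Total hours worked: 0.56 × 0.41 = 0.2296 pp.
Output growth = 3.33 + 3.0592 = 6.3892%.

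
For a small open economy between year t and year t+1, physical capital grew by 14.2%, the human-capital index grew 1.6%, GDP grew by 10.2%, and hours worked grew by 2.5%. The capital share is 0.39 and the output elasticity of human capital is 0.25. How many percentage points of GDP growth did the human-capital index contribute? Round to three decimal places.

Contribution = share × growth = 0.25 × 1.6 = 0.4 pp.

0.400 percentage points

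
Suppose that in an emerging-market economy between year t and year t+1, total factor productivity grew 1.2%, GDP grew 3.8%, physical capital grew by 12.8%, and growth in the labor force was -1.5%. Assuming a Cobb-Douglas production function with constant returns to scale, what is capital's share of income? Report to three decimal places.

gY = gA + α·gK + (1−α)·gL, so gY − gA − gL = α(gK − gL).
3.8 − 1.2 + 1.5 = α × (12.8 − (-1.5)).
4.1 = 14.3 α, so α = 0.28671.

α = 0.287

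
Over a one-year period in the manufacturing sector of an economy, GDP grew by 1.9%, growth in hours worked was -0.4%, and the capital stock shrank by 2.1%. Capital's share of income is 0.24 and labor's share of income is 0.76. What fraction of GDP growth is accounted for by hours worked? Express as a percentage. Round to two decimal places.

Hours worked accounted for -16.00% of growth.

Labor's share = 1 − 0.24 = 0.76.
Hours worked contributed 0.76 × (-0.4) = -0.304 pp.
Share of growth = -0.304 / 1.9 × 100 = -16%.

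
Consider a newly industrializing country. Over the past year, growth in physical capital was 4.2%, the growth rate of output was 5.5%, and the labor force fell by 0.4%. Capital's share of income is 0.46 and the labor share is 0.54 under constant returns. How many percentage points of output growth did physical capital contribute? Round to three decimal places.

Contribution = share × growth = 0.46 × 4.2 = 1.932 pp.

1.932 percentage points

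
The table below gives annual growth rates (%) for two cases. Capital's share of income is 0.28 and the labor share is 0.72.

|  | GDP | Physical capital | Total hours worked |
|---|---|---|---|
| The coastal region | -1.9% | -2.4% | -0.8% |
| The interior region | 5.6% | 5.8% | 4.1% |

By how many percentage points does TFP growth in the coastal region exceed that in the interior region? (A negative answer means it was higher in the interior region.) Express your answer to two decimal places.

-1.68 percentage points

Labor's share = 1 − 0.28 = 0.72.
The coastal region: TFP = -1.9 + 0.672 + 0.576 = -0.652%.
The interior region: TFP = 5.6 − 1.624 − 2.952 = 1.024%.
Difference = -0.652 − (1.024) = -1.676 pp.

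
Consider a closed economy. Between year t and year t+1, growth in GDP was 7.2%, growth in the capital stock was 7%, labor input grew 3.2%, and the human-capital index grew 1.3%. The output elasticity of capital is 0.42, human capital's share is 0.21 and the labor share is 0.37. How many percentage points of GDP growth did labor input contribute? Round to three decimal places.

1.184 percentage points

Labor's share = 1 − 0.42 − 0.21 = 0.37.
Contribution = share × growth = 0.37 × 3.2 = 1.184 pp.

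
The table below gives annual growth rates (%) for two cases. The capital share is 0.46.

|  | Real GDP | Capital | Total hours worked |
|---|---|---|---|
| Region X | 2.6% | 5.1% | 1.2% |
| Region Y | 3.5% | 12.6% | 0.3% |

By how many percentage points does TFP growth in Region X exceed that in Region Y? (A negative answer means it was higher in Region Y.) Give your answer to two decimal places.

Labor's share = 1 − 0.46 = 0.54.
Region X: TFP = 2.6 − 2.346 − 0.648 = -0.394%.
Region Y: TFP = 3.5 − 5.796 − 0.162 = -2.458%.
Difference = -0.394 − (-2.458) = 2.064 pp.

2.06 percentage points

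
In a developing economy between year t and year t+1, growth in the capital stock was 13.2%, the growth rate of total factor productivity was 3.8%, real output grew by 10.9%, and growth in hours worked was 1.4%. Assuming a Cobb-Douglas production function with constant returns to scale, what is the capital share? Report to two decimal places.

The capital share is 0.48.

gY = gA + α·gK + (1−α)·gL, so gY − gA − gL = α(gK − gL).
10.9 − 3.8 − 1.4 = α × (13.2 − 1.4).
5.7 = 11.8 α, so α = 0.4831.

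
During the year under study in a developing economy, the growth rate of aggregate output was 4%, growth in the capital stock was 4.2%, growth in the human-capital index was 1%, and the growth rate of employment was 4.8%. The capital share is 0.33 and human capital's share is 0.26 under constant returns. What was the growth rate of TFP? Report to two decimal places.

0.39%

Labor's share = 1 − 0.33 − 0.26 = 0.41.
The capital stock: 0.33 × 4.2 = 1.386 pp.
The human-capital index: 0.26 × 1 = 0.26 pp.
Employment: 0.41 × 4.8 = 1.968 pp.
TFP growth = 4 − 3.614 = 0.386%.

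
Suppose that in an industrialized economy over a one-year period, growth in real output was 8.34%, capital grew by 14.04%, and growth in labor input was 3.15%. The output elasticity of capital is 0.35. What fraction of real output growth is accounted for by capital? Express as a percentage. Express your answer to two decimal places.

Capital accounted for 58.92% of growth.

Capital contributed 0.35 × 14.04 = 4.914 pp.
Share of growth = 4.914 / 8.34 × 100 = 58.9209%.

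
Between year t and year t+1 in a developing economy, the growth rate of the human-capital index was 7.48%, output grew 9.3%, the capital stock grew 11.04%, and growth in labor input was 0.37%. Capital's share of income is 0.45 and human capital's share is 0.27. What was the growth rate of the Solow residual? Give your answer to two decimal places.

2.21%

Labor's share = 1 − 0.45 − 0.27 = 0.28.
The capital stock: 0.45 × 11.04 = 4.968 pp.
The human-capital index: 0.27 × 7.48 = 2.0196 pp.
Labor input: 0.28 × 0.37 = 0.1036 pp.
TFP growth = 9.3 − 7.0912 = 2.2088%.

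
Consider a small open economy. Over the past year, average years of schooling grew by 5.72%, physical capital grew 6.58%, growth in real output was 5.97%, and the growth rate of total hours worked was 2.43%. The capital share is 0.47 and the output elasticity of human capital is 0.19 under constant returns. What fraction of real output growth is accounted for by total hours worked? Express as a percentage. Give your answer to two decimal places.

Total hours worked accounted for 13.84% of growth.

Labor's share = 1 − 0.47 − 0.19 = 0.34.
Total hours worked contributed 0.34 × 2.43 = 0.8262 pp.
Share of growth = 0.8262 / 5.97 × 100 = 13.8392%.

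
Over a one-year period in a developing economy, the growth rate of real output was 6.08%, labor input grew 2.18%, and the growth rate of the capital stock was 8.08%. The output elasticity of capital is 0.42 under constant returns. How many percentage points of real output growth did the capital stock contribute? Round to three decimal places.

3.394 pp

Contribution = share × growth = 0.42 × 8.08 = 3.3936 pp.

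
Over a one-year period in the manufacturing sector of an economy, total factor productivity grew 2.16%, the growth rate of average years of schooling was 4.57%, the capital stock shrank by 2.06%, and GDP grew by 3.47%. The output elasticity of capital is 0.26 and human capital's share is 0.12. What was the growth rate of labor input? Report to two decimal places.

Labor input growth was 2.09%.

Labor's share = 1 − 0.26 − 0.12 = 0.62.
gY = gA + 0.26×(-2.06) + 0.12×4.57 + 0.62×g.
0.62×g = 3.47 − 2.16 − 0.0128 = 1.2972.
g = 1.2972 / 0.62 = 2.0923%.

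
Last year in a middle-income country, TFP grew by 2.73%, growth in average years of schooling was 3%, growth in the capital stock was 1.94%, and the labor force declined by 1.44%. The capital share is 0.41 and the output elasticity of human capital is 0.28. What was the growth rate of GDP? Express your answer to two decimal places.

Labor's share = 1 − 0.41 − 0.28 = 0.31.
The capital stock: 0.41 × 1.94 = 0.7954 pp.
Average years of schooling: 0.28 × 3 = 0.84 pp.
The labor force: 0.31 × (-1.44) = -0.4464 pp.
Output growth = 2.73 + 1.189 = 3.919%.

GDP growth was 3.92%.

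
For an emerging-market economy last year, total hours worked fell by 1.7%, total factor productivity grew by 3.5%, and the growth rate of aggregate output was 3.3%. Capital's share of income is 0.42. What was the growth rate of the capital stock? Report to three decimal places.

The capital stock grew 1.871%.

Labor's share = 1 − 0.42 = 0.58.
gY = gA + 0.58×(-1.7) + 0.42×g.
0.42×g = 3.3 − 3.5 + 0.986 = 0.786.
g = 0.786 / 0.42 = 1.87143%.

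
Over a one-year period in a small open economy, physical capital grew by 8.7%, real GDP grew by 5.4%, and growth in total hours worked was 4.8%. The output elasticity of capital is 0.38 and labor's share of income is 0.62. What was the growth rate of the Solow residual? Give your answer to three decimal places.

-0.882%

Labor's share = 1 − 0.38 = 0.62.
Physical capital: 0.38 × 8.7 = 3.306 pp.
Total hours worked: 0.62 × 4.8 = 2.976 pp.
TFP growth = 5.4 − 6.282 = -0.882%.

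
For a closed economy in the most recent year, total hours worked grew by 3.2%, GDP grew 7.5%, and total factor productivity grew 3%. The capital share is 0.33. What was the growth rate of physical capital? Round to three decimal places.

7.139%

Labor's share = 1 − 0.33 = 0.67.
gY = gA + 0.67×3.2 + 0.33×g.
0.33×g = 7.5 − 3 − 2.144 = 2.356.
g = 2.356 / 0.33 = 7.13939%.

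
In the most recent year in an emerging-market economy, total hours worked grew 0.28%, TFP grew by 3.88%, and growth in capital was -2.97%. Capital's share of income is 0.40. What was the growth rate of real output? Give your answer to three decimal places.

Labor's share = 1 − 0.4 = 0.6.
Capital: 0.4 × (-2.97) = -1.188 pp.
Total hours worked: 0.6 × 0.28 = 0.168 pp.
Output growth = 3.88 + (-1.02) = 2.86%.

2.860%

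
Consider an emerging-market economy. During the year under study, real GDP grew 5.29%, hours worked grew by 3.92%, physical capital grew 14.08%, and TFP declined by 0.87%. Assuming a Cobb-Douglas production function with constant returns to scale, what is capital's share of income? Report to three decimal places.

Capital's share of income is 0.220.

gY = gA + α·gK + (1−α)·gL, so gY − gA − gL = α(gK − gL).
5.29 + 0.87 − 3.92 = α × (14.08 − 3.92).
2.24 = 10.16 α, so α = 0.22047.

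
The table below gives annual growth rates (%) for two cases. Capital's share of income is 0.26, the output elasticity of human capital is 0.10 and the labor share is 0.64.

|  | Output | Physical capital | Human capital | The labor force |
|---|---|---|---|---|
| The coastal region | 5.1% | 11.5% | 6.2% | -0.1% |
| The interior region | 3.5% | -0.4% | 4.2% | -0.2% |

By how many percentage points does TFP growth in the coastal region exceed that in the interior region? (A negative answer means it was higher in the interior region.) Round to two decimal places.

-1.76 percentage points

Labor's share = 1 − 0.26 − 0.1 = 0.64.
The coastal region: TFP = 5.1 − 2.99 − 0.62 + 0.064 = 1.554%.
The interior region: TFP = 3.5 + 0.104 − 0.42 + 0.128 = 3.312%.
Difference = 1.554 − (3.312) = -1.758 pp.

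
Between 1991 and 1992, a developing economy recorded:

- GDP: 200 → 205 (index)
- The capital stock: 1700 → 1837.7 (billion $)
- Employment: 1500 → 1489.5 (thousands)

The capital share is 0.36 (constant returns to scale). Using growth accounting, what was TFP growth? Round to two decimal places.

GDP growth = (205 − 200) / 200 = 2.5%.
The capital stock growth = (1837.7 − 1700) / 1700 = 8.1%.
Employment growth = (1489.5 − 1500) / 1500 = -0.7%.
Labor's share = 1 − 0.36 = 0.64.
The capital stock: 0.36 × 8.1 = 2.916 pp.
Employment: 0.64 × (-0.7) = -0.448 pp.
TFP growth = 2.5 − 2.468 = 0.032%.

0.03%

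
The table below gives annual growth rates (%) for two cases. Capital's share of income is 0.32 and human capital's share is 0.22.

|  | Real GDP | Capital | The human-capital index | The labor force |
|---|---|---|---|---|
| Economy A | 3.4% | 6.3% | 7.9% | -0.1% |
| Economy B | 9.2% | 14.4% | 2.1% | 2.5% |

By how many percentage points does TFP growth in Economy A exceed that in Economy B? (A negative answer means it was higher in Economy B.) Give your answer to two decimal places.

-3.29 percentage points

Labor's share = 1 − 0.32 − 0.22 = 0.46.
Economy A: TFP = 3.4 − 2.016 − 1.738 + 0.046 = -0.308%.
Economy B: TFP = 9.2 − 4.608 − 0.462 − 1.15 = 2.98%.
Difference = -0.308 − (2.98) = -3.288 pp.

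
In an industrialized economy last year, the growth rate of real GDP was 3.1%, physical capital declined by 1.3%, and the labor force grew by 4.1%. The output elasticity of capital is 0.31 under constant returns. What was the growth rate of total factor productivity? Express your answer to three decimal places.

0.674%

Labor's share = 1 − 0.31 = 0.69.
Physical capital: 0.31 × (-1.3) = -0.403 pp.
The labor force: 0.69 × 4.1 = 2.829 pp.
TFP growth = 3.1 − 2.426 = 0.674%.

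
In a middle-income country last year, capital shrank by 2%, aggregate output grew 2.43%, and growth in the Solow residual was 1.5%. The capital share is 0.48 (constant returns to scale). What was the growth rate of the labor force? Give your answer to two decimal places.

The labor force growth was 3.63%.

Labor's share = 1 − 0.48 = 0.52.
gY = gA + 0.48×(-2) + 0.52×g.
0.52×g = 2.43 − 1.5 + 0.96 = 1.89.
g = 1.89 / 0.52 = 3.6346%.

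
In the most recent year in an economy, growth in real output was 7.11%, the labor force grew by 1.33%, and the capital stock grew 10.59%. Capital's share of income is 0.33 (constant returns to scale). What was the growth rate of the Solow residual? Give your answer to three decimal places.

Labor's share = 1 − 0.33 = 0.67.
The capital stock: 0.33 × 10.59 = 3.4947 pp.
The labor force: 0.67 × 1.33 = 0.8911 pp.
TFP growth = 7.11 − 4.3858 = 2.7242%.

The Solow residual grew 2.724%.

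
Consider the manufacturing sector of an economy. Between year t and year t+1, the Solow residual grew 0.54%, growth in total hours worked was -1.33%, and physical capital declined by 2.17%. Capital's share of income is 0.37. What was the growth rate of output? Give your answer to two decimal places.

Labor's share = 1 − 0.37 = 0.63.
Physical capital: 0.37 × (-2.17) = -0.8029 pp.
Total hours worked: 0.63 × (-1.33) = -0.8379 pp.
Output growth = 0.54 + (-1.6408) = -1.1008%.

-1.10%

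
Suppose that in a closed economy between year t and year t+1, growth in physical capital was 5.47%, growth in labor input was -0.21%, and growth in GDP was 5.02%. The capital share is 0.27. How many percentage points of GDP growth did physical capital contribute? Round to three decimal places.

1.477 pp

Contribution = share × growth = 0.27 × 5.47 = 1.4769 pp.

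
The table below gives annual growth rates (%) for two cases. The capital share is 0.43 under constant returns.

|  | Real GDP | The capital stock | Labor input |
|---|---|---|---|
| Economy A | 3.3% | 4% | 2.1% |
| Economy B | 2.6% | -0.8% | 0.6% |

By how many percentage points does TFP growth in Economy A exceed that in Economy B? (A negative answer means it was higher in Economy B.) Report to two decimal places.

Labor's share = 1 − 0.43 = 0.57.
Economy A: TFP = 3.3 − 1.72 − 1.197 = 0.383%.
Economy B: TFP = 2.6 + 0.344 − 0.342 = 2.602%.
Difference = 0.383 − (2.602) = -2.219 pp.

-2.22 percentage points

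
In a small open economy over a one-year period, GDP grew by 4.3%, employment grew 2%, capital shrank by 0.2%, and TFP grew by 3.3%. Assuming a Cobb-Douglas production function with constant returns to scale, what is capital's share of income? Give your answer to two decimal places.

gY = gA + α·gK + (1−α)·gL, so gY − gA − gL = α(gK − gL).
4.3 − 3.3 − 2 = α × (-0.2 − 2).
-1 = -2.2 α, so α = 0.4545.

Capital's share of income is 0.45.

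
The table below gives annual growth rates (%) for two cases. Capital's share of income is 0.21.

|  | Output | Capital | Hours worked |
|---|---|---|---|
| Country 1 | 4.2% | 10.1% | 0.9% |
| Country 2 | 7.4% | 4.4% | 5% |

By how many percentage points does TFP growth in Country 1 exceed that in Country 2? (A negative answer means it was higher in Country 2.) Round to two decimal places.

-1.16 percentage points

Labor's share = 1 − 0.21 = 0.79.
Country 1: TFP = 4.2 − 2.121 − 0.711 = 1.368%.
Country 2: TFP = 7.4 − 0.924 − 3.95 = 2.526%.
Difference = 1.368 − (2.526) = -1.158 pp.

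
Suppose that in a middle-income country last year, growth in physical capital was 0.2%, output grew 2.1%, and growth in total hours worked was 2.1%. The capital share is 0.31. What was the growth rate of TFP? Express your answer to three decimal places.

0.589%

Labor's share = 1 − 0.31 = 0.69.
Physical capital: 0.31 × 0.2 = 0.062 pp.
Total hours worked: 0.69 × 2.1 = 1.449 pp.
TFP growth = 2.1 − 1.511 = 0.589%.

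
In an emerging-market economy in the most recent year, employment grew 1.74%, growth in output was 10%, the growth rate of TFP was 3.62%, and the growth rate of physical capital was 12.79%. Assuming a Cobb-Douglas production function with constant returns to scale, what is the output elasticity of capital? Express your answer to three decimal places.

The output elasticity of capital is 0.420.

gY = gA + α·gK + (1−α)·gL, so gY − gA − gL = α(gK − gL).
10 − 3.62 − 1.74 = α × (12.79 − 1.74).
4.64 = 11.05 α, so α = 0.41991.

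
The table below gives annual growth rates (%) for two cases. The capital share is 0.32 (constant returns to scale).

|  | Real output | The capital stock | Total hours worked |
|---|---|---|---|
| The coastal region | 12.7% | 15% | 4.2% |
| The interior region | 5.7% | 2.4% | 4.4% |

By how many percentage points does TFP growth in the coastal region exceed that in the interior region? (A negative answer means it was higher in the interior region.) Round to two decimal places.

Labor's share = 1 − 0.32 = 0.68.
The coastal region: TFP = 12.7 − 4.8 − 2.856 = 5.044%.
The interior region: TFP = 5.7 − 0.768 − 2.992 = 1.94%.
Difference = 5.044 − (1.94) = 3.104 pp.

3.10 percentage points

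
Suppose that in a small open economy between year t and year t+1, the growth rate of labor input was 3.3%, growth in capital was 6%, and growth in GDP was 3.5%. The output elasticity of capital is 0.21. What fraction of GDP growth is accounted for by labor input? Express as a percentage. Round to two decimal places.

Labor's share = 1 − 0.21 = 0.79.
Labor input contributed 0.79 × 3.3 = 2.607 pp.
Share of growth = 2.607 / 3.5 × 100 = 74.4857%.

Labor input accounted for 74.49% of growth.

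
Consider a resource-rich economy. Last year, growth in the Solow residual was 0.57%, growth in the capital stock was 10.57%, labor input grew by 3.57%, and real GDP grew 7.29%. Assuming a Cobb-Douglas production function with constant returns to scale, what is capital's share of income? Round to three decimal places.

0.450

gY = gA + α·gK + (1−α)·gL, so gY − gA − gL = α(gK − gL).
7.29 − 0.57 − 3.57 = α × (10.57 − 3.57).
3.15 = 7 α, so α = 0.45.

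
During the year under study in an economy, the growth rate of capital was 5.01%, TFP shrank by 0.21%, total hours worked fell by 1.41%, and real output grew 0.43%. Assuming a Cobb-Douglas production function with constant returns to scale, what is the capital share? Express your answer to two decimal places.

α = 0.32

gY = gA + α·gK + (1−α)·gL, so gY − gA − gL = α(gK − gL).
0.43 + 0.21 + 1.41 = α × (5.01 − (-1.41)).
2.05 = 6.42 α, so α = 0.3193.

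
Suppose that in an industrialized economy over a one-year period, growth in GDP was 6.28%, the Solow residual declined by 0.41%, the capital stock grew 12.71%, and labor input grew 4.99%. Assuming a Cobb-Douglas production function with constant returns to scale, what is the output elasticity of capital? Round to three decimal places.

α = 0.220

gY = gA + α·gK + (1−α)·gL, so gY − gA − gL = α(gK − gL).
6.28 + 0.41 − 4.99 = α × (12.71 − 4.99).
1.7 = 7.72 α, so α = 0.22021.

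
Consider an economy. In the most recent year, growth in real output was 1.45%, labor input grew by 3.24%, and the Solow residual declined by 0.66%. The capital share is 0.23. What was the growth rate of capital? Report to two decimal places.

Labor's share = 1 − 0.23 = 0.77.
gY = gA + 0.77×3.24 + 0.23×g.
0.23×g = 1.45 + 0.66 − 2.4948 = -0.3848.
g = -0.3848 / 0.23 = -1.673%.

-1.67%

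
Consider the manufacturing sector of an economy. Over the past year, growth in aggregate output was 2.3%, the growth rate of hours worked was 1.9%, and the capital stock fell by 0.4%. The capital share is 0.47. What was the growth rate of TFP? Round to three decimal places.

1.481%

Labor's share = 1 − 0.47 = 0.53.
The capital stock: 0.47 × (-0.4) = -0.188 pp.
Hours worked: 0.53 × 1.9 = 1.007 pp.
TFP growth = 2.3 − 0.819 = 1.481%.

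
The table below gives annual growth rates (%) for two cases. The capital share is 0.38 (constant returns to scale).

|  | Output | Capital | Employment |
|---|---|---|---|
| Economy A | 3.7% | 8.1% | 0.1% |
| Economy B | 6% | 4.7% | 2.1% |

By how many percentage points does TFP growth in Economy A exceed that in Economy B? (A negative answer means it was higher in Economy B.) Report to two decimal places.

Labor's share = 1 − 0.38 = 0.62.
Economy A: TFP = 3.7 − 3.078 − 0.062 = 0.56%.
Economy B: TFP = 6 − 1.786 − 1.302 = 2.912%.
Difference = 0.56 − (2.912) = -2.352 pp.

-2.35 percentage points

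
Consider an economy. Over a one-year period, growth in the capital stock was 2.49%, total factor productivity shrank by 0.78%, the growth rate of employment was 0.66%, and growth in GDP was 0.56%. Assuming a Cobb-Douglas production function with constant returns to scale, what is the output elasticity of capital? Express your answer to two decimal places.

The output elasticity of capital is 0.37.

gY = gA + α·gK + (1−α)·gL, so gY − gA − gL = α(gK − gL).
0.56 + 0.78 − 0.66 = α × (2.49 − 0.66).
0.68 = 1.83 α, so α = 0.3716.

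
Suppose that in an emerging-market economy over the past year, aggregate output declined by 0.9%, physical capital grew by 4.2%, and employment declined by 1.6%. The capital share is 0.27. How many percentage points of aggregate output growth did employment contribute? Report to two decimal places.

Labor's share = 1 − 0.27 = 0.73.
Contribution = share × growth = 0.73 × (-1.6) = -1.168 pp.

-1.17 percentage points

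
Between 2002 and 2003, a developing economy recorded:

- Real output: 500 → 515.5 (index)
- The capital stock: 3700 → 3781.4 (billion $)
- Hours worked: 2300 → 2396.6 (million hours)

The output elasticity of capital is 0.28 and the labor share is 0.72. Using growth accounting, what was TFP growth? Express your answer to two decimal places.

-0.54%

Real output growth = (515.5 − 500) / 500 = 3.1%.
The capital stock growth = (3781.4 − 3700) / 3700 = 2.2%.
Hours worked growth = (2396.6 − 2300) / 2300 = 4.2%.
Labor's share = 1 − 0.28 = 0.72.
The capital stock: 0.28 × 2.2 = 0.616 pp.
Hours worked: 0.72 × 4.2 = 3.024 pp.
TFP growth = 3.1 − 3.64 = -0.54%.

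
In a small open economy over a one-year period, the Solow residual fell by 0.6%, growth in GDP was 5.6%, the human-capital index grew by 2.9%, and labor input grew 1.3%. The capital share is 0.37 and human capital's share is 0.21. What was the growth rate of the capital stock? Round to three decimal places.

13.635%

Labor's share = 1 − 0.37 − 0.21 = 0.42.
gY = gA + 0.21×2.9 + 0.42×1.3 + 0.37×g.
0.37×g = 5.6 + 0.6 − 1.155 = 5.045.
g = 5.045 / 0.37 = 13.63514%.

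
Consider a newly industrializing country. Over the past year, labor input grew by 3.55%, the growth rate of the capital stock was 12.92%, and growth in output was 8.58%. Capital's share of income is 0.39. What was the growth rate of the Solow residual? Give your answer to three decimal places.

1.376%

Labor's share = 1 − 0.39 = 0.61.
The capital stock: 0.39 × 12.92 = 5.0388 pp.
Labor input: 0.61 × 3.55 = 2.1655 pp.
TFP growth = 8.58 − 7.2043 = 1.3757%.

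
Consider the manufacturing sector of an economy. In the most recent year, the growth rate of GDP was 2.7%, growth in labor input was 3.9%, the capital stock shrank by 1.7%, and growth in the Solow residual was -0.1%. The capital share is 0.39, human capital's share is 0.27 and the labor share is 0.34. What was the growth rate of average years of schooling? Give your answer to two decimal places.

7.91%

Labor's share = 1 − 0.39 − 0.27 = 0.34.
gY = gA + 0.39×(-1.7) + 0.34×3.9 + 0.27×g.
0.27×g = 2.7 + 0.1 − 0.663 = 2.137.
g = 2.137 / 0.27 = 7.9148%.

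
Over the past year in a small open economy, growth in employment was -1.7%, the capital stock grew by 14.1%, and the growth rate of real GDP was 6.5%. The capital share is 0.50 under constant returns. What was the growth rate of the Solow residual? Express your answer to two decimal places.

0.30%

Labor's share = 1 − 0.5 = 0.5.
The capital stock: 0.5 × 14.1 = 7.05 pp.
Employment: 0.5 × (-1.7) = -0.85 pp.
TFP growth = 6.5 − 6.2 = 0.3%.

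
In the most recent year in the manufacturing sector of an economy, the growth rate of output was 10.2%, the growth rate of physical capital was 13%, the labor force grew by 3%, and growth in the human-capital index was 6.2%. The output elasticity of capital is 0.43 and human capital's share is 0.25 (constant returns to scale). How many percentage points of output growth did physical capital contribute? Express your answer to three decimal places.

Contribution = share × growth = 0.43 × 13 = 5.59 pp.

5.590 pp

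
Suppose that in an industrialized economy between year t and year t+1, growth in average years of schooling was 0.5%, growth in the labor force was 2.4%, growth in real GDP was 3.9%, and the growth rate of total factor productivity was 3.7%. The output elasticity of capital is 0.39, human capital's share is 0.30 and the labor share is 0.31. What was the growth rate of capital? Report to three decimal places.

Labor's share = 1 − 0.39 − 0.3 = 0.31.
gY = gA + 0.3×0.5 + 0.31×2.4 + 0.39×g.
0.39×g = 3.9 − 3.7 − 0.894 = -0.694.
g = -0.694 / 0.39 = -1.77949%.

-1.779%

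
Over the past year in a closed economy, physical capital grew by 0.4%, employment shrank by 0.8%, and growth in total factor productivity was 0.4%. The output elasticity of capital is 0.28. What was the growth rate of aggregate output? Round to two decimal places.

-0.06%

Labor's share = 1 − 0.28 = 0.72.
Physical capital: 0.28 × 0.4 = 0.112 pp.
Employment: 0.72 × (-0.8) = -0.576 pp.
Output growth = 0.4 + (-0.464) = -0.064%.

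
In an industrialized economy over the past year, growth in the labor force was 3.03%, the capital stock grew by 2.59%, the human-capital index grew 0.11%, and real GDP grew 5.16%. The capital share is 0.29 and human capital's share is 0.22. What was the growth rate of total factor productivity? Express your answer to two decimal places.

2.90%

Labor's share = 1 − 0.29 − 0.22 = 0.49.
The capital stock: 0.29 × 2.59 = 0.7511 pp.
The human-capital index: 0.22 × 0.11 = 0.0242 pp.
The labor force: 0.49 × 3.03 = 1.4847 pp.
TFP growth = 5.16 − 2.26 = 2.9%.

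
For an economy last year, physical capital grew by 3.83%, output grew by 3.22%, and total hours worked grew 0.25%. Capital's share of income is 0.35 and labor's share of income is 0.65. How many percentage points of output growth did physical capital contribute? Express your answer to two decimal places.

1.34

Contribution = share × growth = 0.35 × 3.83 = 1.3405 pp.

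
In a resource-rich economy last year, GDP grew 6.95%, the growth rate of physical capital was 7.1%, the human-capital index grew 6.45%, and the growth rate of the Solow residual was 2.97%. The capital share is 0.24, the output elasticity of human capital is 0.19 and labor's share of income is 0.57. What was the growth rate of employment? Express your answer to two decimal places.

Labor's share = 1 − 0.24 − 0.19 = 0.57.
gY = gA + 0.24×7.1 + 0.19×6.45 + 0.57×g.
0.57×g = 6.95 − 2.97 − 2.9295 = 1.0505.
g = 1.0505 / 0.57 = 1.843%.

Employment grew 1.84%.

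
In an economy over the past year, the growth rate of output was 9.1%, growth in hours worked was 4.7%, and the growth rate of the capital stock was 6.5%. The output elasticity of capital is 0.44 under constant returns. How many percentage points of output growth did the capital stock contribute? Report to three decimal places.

2.860 percentage points

Contribution = share × growth = 0.44 × 6.5 = 2.86 pp.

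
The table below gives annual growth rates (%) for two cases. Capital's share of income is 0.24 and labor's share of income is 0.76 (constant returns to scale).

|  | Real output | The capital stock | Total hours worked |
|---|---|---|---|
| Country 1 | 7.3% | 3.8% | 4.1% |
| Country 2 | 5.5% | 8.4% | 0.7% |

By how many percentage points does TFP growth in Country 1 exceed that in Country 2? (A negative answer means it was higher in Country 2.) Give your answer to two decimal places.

Labor's share = 1 − 0.24 = 0.76.
Country 1: TFP = 7.3 − 0.912 − 3.116 = 3.272%.
Country 2: TFP = 5.5 − 2.016 − 0.532 = 2.952%.
Difference = 3.272 − (2.952) = 0.32 pp.

0.32 percentage points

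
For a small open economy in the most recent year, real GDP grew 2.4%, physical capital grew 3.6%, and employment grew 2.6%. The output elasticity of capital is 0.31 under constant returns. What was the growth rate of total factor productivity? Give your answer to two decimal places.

Labor's share = 1 − 0.31 = 0.69.
Physical capital: 0.31 × 3.6 = 1.116 pp.
Employment: 0.69 × 2.6 = 1.794 pp.
TFP growth = 2.4 − 2.91 = -0.51%.

-0.51%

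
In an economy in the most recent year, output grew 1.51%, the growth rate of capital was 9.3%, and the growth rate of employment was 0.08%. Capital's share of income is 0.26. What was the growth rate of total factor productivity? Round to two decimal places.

-0.97%

Labor's share = 1 − 0.26 = 0.74.
Capital: 0.26 × 9.3 = 2.418 pp.
Employment: 0.74 × 0.08 = 0.0592 pp.
TFP growth = 1.51 − 2.4772 = -0.9672%.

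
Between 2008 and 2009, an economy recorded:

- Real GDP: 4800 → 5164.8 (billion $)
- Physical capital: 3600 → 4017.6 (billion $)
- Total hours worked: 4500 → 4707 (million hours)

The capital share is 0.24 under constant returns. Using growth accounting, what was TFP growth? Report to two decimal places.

Real GDP growth = (5164.8 − 4800) / 4800 = 7.6%.
Physical capital growth = (4017.6 − 3600) / 3600 = 11.6%.
Total hours worked growth = (4707 − 4500) / 4500 = 4.6%.
Labor's share = 1 − 0.24 = 0.76.
Physical capital: 0.24 × 11.6 = 2.784 pp.
Total hours worked: 0.76 × 4.6 = 3.496 pp.
TFP growth = 7.6 − 6.28 = 1.32%.

1.32%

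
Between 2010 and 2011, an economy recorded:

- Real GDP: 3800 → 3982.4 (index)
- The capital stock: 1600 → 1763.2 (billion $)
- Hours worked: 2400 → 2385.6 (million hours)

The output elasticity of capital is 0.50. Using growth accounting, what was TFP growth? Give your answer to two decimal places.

Real GDP growth = (3982.4 − 3800) / 3800 = 4.8%.
The capital stock growth = (1763.2 − 1600) / 1600 = 10.2%.
Hours worked growth = (2385.6 − 2400) / 2400 = -0.6%.
Labor's share = 1 − 0.5 = 0.5.
The capital stock: 0.5 × 10.2 = 5.1 pp.
Hours worked: 0.5 × (-0.6) = -0.3 pp.
TFP growth = 4.8 − 4.8 = 0%.

0.00%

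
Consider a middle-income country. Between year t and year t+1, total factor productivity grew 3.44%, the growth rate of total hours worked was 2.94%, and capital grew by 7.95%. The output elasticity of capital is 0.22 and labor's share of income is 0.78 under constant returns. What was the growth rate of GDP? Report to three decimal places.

GDP growth was 7.482%.

Labor's share = 1 − 0.22 = 0.78.
Capital: 0.22 × 7.95 = 1.749 pp.
Total hours worked: 0.78 × 2.94 = 2.2932 pp.
Output growth = 3.44 + 4.0422 = 7.4822%.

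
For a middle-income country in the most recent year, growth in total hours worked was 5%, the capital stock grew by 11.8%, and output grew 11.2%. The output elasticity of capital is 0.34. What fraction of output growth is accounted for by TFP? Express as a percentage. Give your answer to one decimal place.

Labor's share = 1 − 0.34 = 0.66.
The capital stock: 0.34 × 11.8 = 4.012 pp.
Total hours worked: 0.66 × 5 = 3.3 pp.
TFP growth = 11.2 − 7.312 = 3.888%.
TFP share of growth = 3.888 / 11.2 × 100 = 34.714%.

TFP accounted for 34.7% of growth.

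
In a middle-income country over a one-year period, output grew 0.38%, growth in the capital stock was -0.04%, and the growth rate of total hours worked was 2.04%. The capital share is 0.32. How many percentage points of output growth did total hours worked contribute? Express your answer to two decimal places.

1.39 percentage points

Labor's share = 1 − 0.32 = 0.68.
Contribution = share × growth = 0.68 × 2.04 = 1.3872 pp.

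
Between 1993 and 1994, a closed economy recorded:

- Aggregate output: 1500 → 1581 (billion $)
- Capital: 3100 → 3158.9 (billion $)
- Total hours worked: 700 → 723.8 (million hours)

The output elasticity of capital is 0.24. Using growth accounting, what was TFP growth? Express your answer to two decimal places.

Aggregate output growth = (1581 − 1500) / 1500 = 5.4%.
Capital growth = (3158.9 − 3100) / 3100 = 1.9%.
Total hours worked growth = (723.8 − 700) / 700 = 3.4%.
Labor's share = 1 − 0.24 = 0.76.
Capital: 0.24 × 1.9 = 0.456 pp.
Total hours worked: 0.76 × 3.4 = 2.584 pp.
TFP growth = 5.4 − 3.04 = 2.36%.

2.36%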